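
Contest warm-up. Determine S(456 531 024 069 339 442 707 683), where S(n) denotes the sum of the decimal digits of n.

101

4+5+6+5+3+1+0+2+4+0+6+9+3+3+9+4+4+2+7+0+7+6+8+3 = 101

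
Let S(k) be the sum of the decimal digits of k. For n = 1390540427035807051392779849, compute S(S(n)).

First digit sum: 122.
1+2+2 = 5.

5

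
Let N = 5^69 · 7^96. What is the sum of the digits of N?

602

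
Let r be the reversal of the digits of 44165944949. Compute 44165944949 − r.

Reverse of 44165944949 is 94944956144.
44165944949 − 94944956144 = -50779011195

-50779011195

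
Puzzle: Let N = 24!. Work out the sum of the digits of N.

24! = 620448401733239439360000
Sum of its 24 digits: 81.

81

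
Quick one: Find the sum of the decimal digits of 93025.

9+3+0+2+5 = 19

19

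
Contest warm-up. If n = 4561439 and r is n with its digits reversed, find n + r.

Reverse of 4561439 is 9341654.
4561439 + 9341654 = 13903093

13903093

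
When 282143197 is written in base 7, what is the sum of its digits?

37

282143197 in base 7 is 6664114630.
Digit sum: 6+6+6+4+1+1+4+6+3+0 = 37.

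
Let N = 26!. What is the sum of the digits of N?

26! = 403291461126605635584000000
Sum of its 27 digits: 81.

81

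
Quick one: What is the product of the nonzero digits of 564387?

20160

5×6×4×3×8×7 = 20160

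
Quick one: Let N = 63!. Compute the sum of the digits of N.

63! = 1982608315404440064116146708361898137544773690227268628106279599612729753600000000000000
Sum of its 88 digits: 333.

333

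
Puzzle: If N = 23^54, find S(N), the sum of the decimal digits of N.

23^54 = 34143115322784228849944935551113819944806873883247339368564776954250143409
Sum of its 74 digits: 343.

343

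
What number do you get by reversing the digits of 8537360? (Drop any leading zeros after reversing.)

Reversing 8537360 gives 637358.

637358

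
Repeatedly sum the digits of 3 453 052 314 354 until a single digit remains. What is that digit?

3+4+5+3+0+5+2+3+1+4+3+5+4 = 42
4+2 = 6

6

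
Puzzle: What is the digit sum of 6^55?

162

6^55 = 6285195213566005335561053533150026217291776
Sum of its 43 digits: 162.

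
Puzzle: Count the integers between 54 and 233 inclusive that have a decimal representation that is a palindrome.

19

The integers in [54, 233] that have a decimal representation that is a palindrome: 55, 66, 77, 88, 99, 101, …, 222, 232.
19 qualify.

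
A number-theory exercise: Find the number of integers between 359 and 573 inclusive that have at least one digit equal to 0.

The integers in [359, 573] that have at least one digit equal to 0: 360, 370, 380, 390, 400, 401, …, 560, 570.
40 qualify.

40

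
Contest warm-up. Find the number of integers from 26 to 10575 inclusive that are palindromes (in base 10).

The integers in [26, 10575] that are palindromes (in base 10): 33, 44, 55, 66, 77, 88, …, 10401, 10501.
193 qualify.

193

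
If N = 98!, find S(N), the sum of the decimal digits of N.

639

98! = 9426890448883247745626185743057242473809693764078951663494238777294707070023223798882976159207729119823605850588608460429412647567360000000000000000000000
Sum of its 154 digits: 639.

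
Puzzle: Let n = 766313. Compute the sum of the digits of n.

7+6+6+3+1+3 = 26

26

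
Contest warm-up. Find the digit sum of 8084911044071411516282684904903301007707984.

8+0+8+4+9+1+1+0+4+4+0+7+1+4+1+1+5+1+6+2+8+2+6+8+4+9+0+4+9+0+3+3+0+1+0+0+7+7+0+7+9+8+4 = 166

166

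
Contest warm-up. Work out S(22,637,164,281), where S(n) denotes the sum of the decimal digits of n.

2+2+6+3+7+1+6+4+2+8+1 = 42

42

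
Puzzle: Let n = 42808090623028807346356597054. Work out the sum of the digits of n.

4+2+8+0+8+0+9+0+6+2+3+0+2+8+8+0+7+3+4+6+3+5+6+5+9+7+0+5+4 = 124

124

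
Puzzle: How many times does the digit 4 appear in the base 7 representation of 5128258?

5128258 in base 7 is 61406122.
The digit 4 appears 1 time.

1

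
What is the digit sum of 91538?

26

9+1+5+3+8 = 26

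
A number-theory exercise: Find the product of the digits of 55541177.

24500

5×5×5×4×1×1×7×7 = 24500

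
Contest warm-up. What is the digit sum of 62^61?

485

62^61 = 21671703954068549138435915795531764081214370221990508714369459720504857233908677663822814179625798540682330112
Sum of its 110 digits: 485.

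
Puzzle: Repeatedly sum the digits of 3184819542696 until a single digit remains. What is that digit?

3

3+1+8+4+8+1+9+5+4+2+6+9+6 = 66
6+6 = 12
1+2 = 3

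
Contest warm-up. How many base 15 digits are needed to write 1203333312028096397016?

18

1203333312028096397016 in base 15 is C33006E2DD2E2E3DE6, which has 18 digits.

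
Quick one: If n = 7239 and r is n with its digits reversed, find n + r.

16566

Reverse of 7239 is 9327.
7239 + 9327 = 16566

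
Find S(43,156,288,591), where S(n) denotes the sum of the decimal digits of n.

52

4+3+1+5+6+2+8+8+5+9+1 = 52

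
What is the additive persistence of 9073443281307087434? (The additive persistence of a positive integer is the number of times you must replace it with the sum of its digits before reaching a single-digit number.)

3

9073443281307087434 → 77 → 14 → 5 (3 steps)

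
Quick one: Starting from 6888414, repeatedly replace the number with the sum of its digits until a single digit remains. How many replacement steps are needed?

3

6888414 → 39 → 12 → 3 (3 steps)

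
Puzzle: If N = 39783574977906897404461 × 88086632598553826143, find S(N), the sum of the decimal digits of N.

136

39783574977906897404461 × 88086632598553826143 = 3504401152535904022601601400422287346623923
Sum of its 43 digits: 136.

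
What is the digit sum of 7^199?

7^199 = 1494548327330622453574128515973830522831312650024319094278591440576446538203466035967768944987052007184723606893220902024866168620526227312592964895334259504948208017143
Sum of its 169 digits: 718.

718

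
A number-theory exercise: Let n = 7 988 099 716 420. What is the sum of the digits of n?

7+9+8+8+0+9+9+7+1+6+4+2+0 = 70

70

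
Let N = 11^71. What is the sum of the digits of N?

338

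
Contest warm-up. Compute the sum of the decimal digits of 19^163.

937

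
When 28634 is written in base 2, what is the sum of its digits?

11

28634 in base 2 is 110111111011010.
Digit sum: 1+1+0+1+1+1+1+1+1+0+1+1+0+1+0 = 11.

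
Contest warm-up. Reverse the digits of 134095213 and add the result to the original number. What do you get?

446685644

Reverse of 134095213 is 312590431.
134095213 + 312590431 = 446685644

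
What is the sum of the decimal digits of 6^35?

135

6^35 = 1719070799748422591028658176
Sum of its 28 digits: 135.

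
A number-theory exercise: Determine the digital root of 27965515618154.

2

2+7+9+6+5+5+1+5+6+1+8+1+5+4 = 65
6+5 = 11
1+1 = 2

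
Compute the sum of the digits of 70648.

25

7+0+6+4+8 = 25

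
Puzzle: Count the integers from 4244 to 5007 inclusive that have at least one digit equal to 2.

190

The integers in [4244, 5007] that have at least one digit equal to 2: 4244, 4245, 4246, 4247, 4248, 4249, …, 4992, 5002.
190 qualify.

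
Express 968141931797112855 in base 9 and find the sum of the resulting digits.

79

968141931797112855 in base 9 is 6404174083135137886.
Digit sum: 6+4+0+4+1+7+4+0+8+3+1+3+5+1+3+7+8+8+6 = 79.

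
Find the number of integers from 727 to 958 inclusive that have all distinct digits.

The integers in [727, 958] that have all distinct digits: 728, 729, 730, 731, 732, 734, …, 957, 958.
170 qualify.

170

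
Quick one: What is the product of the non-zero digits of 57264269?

5×7×2×6×4×2×6×9 = 181440

181440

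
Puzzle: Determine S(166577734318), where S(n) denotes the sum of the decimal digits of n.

1+6+6+5+7+7+7+3+4+3+1+8 = 58

58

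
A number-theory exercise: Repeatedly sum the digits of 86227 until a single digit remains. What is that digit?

8+6+2+2+7 = 25
2+5 = 7
(Equivalently, 86227 mod 9 = 7.)

7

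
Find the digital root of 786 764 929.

4

7+8+6+7+6+4+9+2+9 = 58
5+8 = 13
1+3 = 4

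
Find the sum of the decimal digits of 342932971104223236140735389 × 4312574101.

193

342932971104223236140735389 × 4312574101 = 1478923849563054499902942629695560289
Sum of its 37 digits: 193.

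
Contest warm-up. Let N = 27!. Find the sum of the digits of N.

27! = 10888869450418352160768000000
Sum of its 29 digits: 108.

108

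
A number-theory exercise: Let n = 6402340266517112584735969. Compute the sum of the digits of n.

106

6+4+0+2+3+4+0+2+6+6+5+1+7+1+1+2+5+8+4+7+3+5+9+6+9 = 106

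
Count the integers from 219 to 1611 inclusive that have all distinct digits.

The integers in [219, 1611] that have all distinct digits: 219, 230, 231, 234, 235, 236, …, 1608, 1609.
848 qualify.

848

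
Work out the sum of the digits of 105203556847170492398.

1+0+5+2+0+3+5+5+6+8+4+7+1+7+0+4+9+2+3+9+8 = 89

89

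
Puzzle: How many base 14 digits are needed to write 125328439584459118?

15

125328439584459118 in base 14 is B3C888BAD461210, which has 15 digits.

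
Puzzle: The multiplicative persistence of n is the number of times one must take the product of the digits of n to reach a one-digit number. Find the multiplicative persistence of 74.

74 → 28 → 16 → 6 (3 steps)

3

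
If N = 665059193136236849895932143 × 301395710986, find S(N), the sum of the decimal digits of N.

199

665059193136236849895932143 × 301395710986 = 200445988363071596534877428348695622998
Sum of its 39 digits: 199.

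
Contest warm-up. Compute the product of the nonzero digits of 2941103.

2×9×4×1×1×3 = 216

216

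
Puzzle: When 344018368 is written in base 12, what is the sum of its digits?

45

344018368 in base 12 is 97264854.
Digit sum: 9+7+2+6+4+8+5+4 = 45.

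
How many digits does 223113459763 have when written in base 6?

15

223113459763 in base 6 is 250255155432031, which has 15 digits.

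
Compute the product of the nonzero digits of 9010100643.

9×1×1×6×4×3 = 648

648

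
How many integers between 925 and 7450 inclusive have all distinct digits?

The integers in [925, 7450] that have all distinct digits: 925, 926, 927, 928, 930, 931, …, 7439, 7450.
3329 qualify.

3329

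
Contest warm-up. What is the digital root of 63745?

7

6+3+7+4+5 = 25
2+5 = 7
(Equivalently, 63745 mod 9 = 7.)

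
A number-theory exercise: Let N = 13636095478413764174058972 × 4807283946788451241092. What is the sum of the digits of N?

13636095478413764174058972 × 4807283946788451241092 = 65552582890253074462987987611395714784597677424
Sum of its 47 digits: 243.

243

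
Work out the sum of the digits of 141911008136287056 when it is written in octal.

141911008136287056 in base 8 is 7701264753553451520.
Digit sum: 7+7+0+1+2+6+4+7+5+3+5+5+3+4+5+1+5+2+0 = 72.

72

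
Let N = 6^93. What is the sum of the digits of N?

6^93 = 2333814241469732031952625840042216151324387397379954245052697639351484416
Sum of its 73 digits: 306.

306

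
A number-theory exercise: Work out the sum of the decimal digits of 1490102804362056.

51

1+4+9+0+1+0+2+8+0+4+3+6+2+0+5+6 = 51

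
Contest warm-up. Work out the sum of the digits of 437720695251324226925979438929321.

152

4+3+7+7+2+0+6+9+5+2+5+1+3+2+4+2+2+6+9+2+5+9+7+9+4+3+8+9+2+9+3+2+1 = 152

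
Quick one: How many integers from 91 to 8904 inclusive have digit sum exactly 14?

The integers in [91, 8904] that have digit sum exactly 14: 95, 149, 158, 167, 176, 185, …, 8510, 8600.
515 qualify.

515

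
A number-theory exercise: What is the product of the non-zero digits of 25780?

560

2×5×7×8 = 560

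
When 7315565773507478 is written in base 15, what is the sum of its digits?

7315565773507478 in base 15 is 3B5B49C2737338.
Digit sum: 3+11+5+11+4+9+12+2+7+3+7+3+3+8 = 88.

88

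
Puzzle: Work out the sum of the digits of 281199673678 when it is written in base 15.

281199673678 in base 15 is 74ABE16C6D.
Digit sum: 7+4+10+11+14+1+6+12+6+13 = 84.

84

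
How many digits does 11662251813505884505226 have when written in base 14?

20

11662251813505884505226 in base 14 is 1D46980B279B722C9494, which has 20 digits.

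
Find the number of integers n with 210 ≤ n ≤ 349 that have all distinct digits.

96

The integers in [210, 349] that have all distinct digits: 210, 213, 214, 215, 216, 217, …, 348, 349.
96 qualify.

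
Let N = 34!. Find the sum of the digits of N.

34! = 295232799039604140847618609643520000000
Sum of its 39 digits: 144.

144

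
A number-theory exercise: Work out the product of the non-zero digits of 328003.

144

3×2×8×3 = 144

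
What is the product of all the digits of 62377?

6×2×3×7×7 = 1764

1764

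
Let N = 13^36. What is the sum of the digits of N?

172

13^36 = 12646218552730347184269489080961456410641
Sum of its 41 digits: 172.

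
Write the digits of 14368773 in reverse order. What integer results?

37786341

Reversing 14368773 gives 37786341.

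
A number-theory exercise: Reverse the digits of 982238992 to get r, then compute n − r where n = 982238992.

Reverse of 982238992 is 299832289.
982238992 − 299832289 = 682406703

682406703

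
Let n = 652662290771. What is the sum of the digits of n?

6+5+2+6+6+2+2+9+0+7+7+1 = 53

53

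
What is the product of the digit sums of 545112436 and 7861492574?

1643

S(545112436) = 5+4+5+1+1+2+4+3+6 = 31.
S(7861492574) = 7+8+6+1+4+9+2+5+7+4 = 53.
31 · 53 = 1643.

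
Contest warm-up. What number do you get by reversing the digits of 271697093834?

Reversing 271697093834 gives 438390796172.

438390796172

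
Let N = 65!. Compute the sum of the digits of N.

65! = 8247650592082470666723170306785496252186258551345437492922123134388955774976000000000000000
Sum of its 91 digits: 351.

351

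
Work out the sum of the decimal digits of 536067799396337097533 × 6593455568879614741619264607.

207

536067799396337097533 × 6593455568879614741619264607 = 3534539217226819013390334741257709063896293914531
Sum of its 49 digits: 207.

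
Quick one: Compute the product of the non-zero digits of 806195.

2160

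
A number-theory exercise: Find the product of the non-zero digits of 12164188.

1×2×1×6×4×1×8×8 = 3072

3072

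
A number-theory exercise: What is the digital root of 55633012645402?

5+5+6+3+3+0+1+2+6+4+5+4+0+2 = 46
4+6 = 10
1+0 = 1

1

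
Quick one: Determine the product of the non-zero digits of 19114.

1×9×1×1×4 = 36

36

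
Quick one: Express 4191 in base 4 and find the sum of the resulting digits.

9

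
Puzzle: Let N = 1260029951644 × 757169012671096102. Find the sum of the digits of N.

1260029951644 × 757169012671096102 = 954055634422296444679536891688
Sum of its 30 digits: 154.

154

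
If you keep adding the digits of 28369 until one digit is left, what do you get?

1

2+8+3+6+9 = 28
2+8 = 10
1+0 = 1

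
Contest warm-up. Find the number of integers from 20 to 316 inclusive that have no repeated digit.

229

The integers in [20, 316] that have no repeated digit: 20, 21, 23, 24, 25, 26, …, 315, 316.
229 qualify.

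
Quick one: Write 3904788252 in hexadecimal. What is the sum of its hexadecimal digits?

72

3904788252 in base 16 is E8BE571C.
Digit sum: 14+8+11+14+5+7+1+12 = 72.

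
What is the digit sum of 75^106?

891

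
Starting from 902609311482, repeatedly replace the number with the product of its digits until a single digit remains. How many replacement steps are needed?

902609311482 → 0 (1 step)

1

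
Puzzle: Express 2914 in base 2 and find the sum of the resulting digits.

6

2914 in base 2 is 101101100010.
Digit sum: 1+0+1+1+0+1+1+0+0+0+1+0 = 6.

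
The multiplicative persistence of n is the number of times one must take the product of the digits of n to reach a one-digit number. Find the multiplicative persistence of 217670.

1

217670 → 0 (1 step)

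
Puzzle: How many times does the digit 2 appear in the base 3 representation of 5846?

5846 in base 3 is 22000112.
The digit 2 appears 3 times.

3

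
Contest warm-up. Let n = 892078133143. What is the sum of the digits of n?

49

8+9+2+0+7+8+1+3+3+1+4+3 = 49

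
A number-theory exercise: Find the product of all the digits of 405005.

4×0×5×0×0×5 = 0

0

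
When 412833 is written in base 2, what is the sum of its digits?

412833 in base 2 is 1100100110010100001.
Digit sum: 1+1+0+0+1+0+0+1+1+0+0+1+0+1+0+0+0+0+1 = 8.

8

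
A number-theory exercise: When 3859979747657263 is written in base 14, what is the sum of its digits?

3859979747657263 in base 14 is 4C12803383D31D.
Digit sum: 4+12+1+2+8+0+3+3+8+3+13+3+1+13 = 74.

74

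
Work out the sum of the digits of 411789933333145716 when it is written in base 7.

66

411789933333145716 in base 7 is 510610100616555335436.
Digit sum: 5+1+0+6+1+0+1+0+0+6+1+6+5+5+5+3+3+5+4+3+6 = 66.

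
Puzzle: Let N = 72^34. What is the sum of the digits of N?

72^34 = 1410278479275235286493524897824966675247284140372515853428588544
Sum of its 64 digits: 306.

306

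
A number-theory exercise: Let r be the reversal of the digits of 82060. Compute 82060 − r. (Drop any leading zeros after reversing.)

76032

Reverse of 82060 is 6028.
82060 − 6028 = 76032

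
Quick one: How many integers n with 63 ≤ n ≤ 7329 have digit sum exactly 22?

The integers in [63, 7329] that have digit sum exactly 22: 499, 589, 598, 679, 688, 697, …, 7285, 7294.
332 qualify.

332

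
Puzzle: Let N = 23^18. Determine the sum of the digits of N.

23^18 = 3244150909895248285300369
Sum of its 25 digits: 109.

109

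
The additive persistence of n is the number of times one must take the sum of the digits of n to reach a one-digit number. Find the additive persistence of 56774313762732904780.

56774313762732904780 → 91 → 10 → 1 (3 steps)

3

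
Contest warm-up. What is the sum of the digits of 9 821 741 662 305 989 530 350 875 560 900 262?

146

9+8+2+1+7+4+1+6+6+2+3+0+5+9+8+9+5+3+0+3+5+0+8+7+5+5+6+0+9+0+0+2+6+2 = 146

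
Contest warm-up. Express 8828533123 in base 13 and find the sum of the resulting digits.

67

8828533123 in base 13 is AA90A63C7.
Digit sum: 10+10+9+0+10+6+3+12+7 = 67.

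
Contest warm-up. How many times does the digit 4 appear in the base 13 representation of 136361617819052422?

1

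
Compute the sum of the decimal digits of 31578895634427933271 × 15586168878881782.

31578895634427933271 × 15586168878881782 = 492194000366776420632638071793568922
Sum of its 36 digits: 157.

157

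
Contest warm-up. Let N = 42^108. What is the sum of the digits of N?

42^108 = 20460835462617626890499387157748792878796287120391727470085148860820465937702959635294566869945772431836439902103467749307500754638196209147309986625225002662014212665210044416
Sum of its 176 digits: 801.

801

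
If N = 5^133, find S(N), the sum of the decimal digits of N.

5^133 = 918354961579912115600575419704879435795832466228193376178712270530013483949005603790283203125
Sum of its 93 digits: 401.

401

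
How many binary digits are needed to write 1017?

1017 in base 2 is 1111111001, which has 10 digits.

10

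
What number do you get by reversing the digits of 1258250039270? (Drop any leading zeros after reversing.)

729300528521

Reversing 1258250039270 gives 729300528521.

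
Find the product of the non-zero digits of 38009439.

23328

3×8×9×4×3×9 = 23328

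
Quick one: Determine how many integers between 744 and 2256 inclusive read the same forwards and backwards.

39

The integers in [744, 2256] that read the same forwards and backwards: 747, 757, 767, 777, 787, 797, …, 2112, 2222.
39 qualify.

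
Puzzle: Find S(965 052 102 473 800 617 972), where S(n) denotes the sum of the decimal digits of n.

84

9+6+5+0+5+2+1+0+2+4+7+3+8+0+0+6+1+7+9+7+2 = 84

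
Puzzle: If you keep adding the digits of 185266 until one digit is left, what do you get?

1+8+5+2+6+6 = 28
2+8 = 10
1+0 = 1
(Equivalently, 185266 mod 9 = 1.)

1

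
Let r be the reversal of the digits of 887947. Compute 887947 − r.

138159

Reverse of 887947 is 749788.
887947 − 749788 = 138159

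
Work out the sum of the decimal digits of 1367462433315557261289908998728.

1+3+6+7+4+6+2+4+3+3+3+1+5+5+5+7+2+6+1+2+8+9+9+0+8+9+9+8+7+2+8 = 153

153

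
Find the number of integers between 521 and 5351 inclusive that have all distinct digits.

The integers in [521, 5351] that have all distinct digits: 521, 523, 524, 526, 527, 528, …, 5348, 5349.
2555 qualify.

2555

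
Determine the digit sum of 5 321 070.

5+3+2+1+0+7+0 = 18

18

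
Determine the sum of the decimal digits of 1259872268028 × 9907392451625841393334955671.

186

1259872268028 × 9907392451625841393334955671 = 12482048998273336072274714243915610586788
Sum of its 41 digits: 186.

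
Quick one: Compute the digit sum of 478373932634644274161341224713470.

4+7+8+3+7+3+9+3+2+6+3+4+6+4+4+2+7+4+1+6+1+3+4+1+2+2+4+7+1+3+4+7+0 = 132

132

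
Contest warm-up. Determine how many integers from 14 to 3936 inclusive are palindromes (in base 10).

127

The integers in [14, 3936] that are palindromes (in base 10): 22, 33, 44, 55, 66, 77, …, 3773, 3883.
127 qualify.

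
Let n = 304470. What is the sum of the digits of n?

18

3+0+4+4+7+0 = 18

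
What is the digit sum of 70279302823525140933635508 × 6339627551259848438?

70279302823525140933635508 × 6339627551259848438 = 445544604463354041466455526634015956415136504
Sum of its 45 digits: 177.

177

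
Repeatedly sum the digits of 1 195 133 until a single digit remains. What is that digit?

5

1+1+9+5+1+3+3 = 23
2+3 = 5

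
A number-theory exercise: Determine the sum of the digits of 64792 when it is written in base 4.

13

64792 in base 4 is 33310120.
Digit sum: 3+3+3+1+0+1+2+0 = 13.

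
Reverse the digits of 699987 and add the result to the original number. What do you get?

Reverse of 699987 is 789996.
699987 + 789996 = 1489983

1489983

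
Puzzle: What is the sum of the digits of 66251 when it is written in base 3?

11

66251 in base 3 is 10100212202.
Digit sum: 1+0+1+0+0+2+1+2+2+0+2 = 11.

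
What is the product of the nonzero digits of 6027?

6×2×7 = 84

84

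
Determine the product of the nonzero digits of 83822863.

110592

8×3×8×2×2×8×6×3 = 110592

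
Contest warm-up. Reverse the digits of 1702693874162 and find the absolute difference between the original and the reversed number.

912090087909

Reverse of 1702693874162 is 2614783962071.
|1702693874162 − 2614783962071| = 912090087909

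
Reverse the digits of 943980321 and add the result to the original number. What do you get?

Reverse of 943980321 is 123089349.
943980321 + 123089349 = 1067069670

1067069670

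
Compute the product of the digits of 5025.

0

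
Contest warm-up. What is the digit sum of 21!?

21! = 51090942171709440000
Sum of its 20 digits: 63.

63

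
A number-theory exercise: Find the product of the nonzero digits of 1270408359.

1×2×7×4×8×3×5×9 = 60480

60480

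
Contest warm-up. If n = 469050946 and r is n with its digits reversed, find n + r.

Reverse of 469050946 is 649050964.
469050946 + 649050964 = 1118101910

1118101910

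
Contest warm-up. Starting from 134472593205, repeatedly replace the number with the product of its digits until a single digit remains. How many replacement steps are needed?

134472593205 → 0 (1 step)

1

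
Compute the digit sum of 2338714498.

49

2+3+3+8+7+1+4+4+9+8 = 49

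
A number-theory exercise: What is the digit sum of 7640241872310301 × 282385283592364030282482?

216

7640241872310301 × 282385283592364030282482 = 2157491867826598679514889115446988447082
Sum of its 40 digits: 216.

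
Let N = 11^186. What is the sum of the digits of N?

11^186 = 50007994649676303119654954349197799848085379984621647940689943619966471597703181995581336030892818194187128526907096798611663443309113225287331212104922028781881115315438343480851813034268462361
Sum of its 194 digits: 892.

892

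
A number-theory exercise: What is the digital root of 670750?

6+7+0+7+5+0 = 25
2+5 = 7

7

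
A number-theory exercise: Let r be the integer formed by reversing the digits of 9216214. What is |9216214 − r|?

5090085

Reverse of 9216214 is 4126129.
|9216214 − 4126129| = 5090085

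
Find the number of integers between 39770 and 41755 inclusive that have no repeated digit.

The integers in [39770, 41755] that have no repeated digit: 39780, 39781, 39782, 39784, 39785, 39786, …, 41752, 41753.
615 qualify.

615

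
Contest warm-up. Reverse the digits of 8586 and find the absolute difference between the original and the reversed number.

1728

Reverse of 8586 is 6858.
|8586 − 6858| = 1728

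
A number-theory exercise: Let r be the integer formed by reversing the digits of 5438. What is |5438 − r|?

2907

Reverse of 5438 is 8345.
|5438 − 8345| = 2907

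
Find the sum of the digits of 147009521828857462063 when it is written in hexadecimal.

133

147009521828857462063 in base 16 is 7F82ABD36A9153D2F.
Digit sum: 7+15+8+2+10+11+13+3+6+10+9+1+5+3+13+2+15 = 133.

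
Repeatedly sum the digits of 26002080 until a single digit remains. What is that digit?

2+6+0+0+2+0+8+0 = 18
1+8 = 9

9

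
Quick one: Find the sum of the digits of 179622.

1+7+9+6+2+2 = 27

27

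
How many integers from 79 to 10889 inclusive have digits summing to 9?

The integers in [79, 10889] that have digits summing to 9: 81, 90, 108, 117, 126, 135, …, 10710, 10800.
257 qualify.

257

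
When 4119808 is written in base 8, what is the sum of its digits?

28

4119808 in base 8 is 17556400.
Digit sum: 1+7+5+5+6+4+0+0 = 28.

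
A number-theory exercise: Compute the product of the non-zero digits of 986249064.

746496

9×8×6×2×4×9×6×4 = 746496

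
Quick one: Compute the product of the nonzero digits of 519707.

2205

5×1×9×7×7 = 2205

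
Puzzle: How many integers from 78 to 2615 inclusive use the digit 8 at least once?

650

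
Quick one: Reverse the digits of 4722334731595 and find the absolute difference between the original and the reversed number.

1229039600679

Reverse of 4722334731595 is 5951374332274.
|4722334731595 − 5951374332274| = 1229039600679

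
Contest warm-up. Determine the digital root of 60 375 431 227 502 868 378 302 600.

6+0+3+7+5+4+3+1+2+2+7+5+0+2+8+6+8+3+7+8+3+0+2+6+0+0 = 98
9+8 = 17
1+7 = 8
(Equivalently, 60 375 431 227 502 868 378 302 600 mod 9 = 8.)

8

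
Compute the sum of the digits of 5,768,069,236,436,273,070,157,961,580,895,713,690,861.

189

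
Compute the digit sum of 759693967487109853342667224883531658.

7+5+9+6+9+3+9+6+7+4+8+7+1+0+9+8+5+3+3+4+2+6+6+7+2+2+4+8+8+3+5+3+1+6+5+8 = 189

189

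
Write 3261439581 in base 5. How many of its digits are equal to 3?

4

3261439581 in base 5 is 23134412031311.
The digit 3 appears 4 times.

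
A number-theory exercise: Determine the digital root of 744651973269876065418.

7+4+4+6+5+1+9+7+3+2+6+9+8+7+6+0+6+5+4+1+8 = 108
1+0+8 = 9

9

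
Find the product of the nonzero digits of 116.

6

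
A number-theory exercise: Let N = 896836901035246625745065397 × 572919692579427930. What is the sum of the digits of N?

180

896836901035246625745065397 × 572919692579427930 = 513815521635000327080369947164045674698338210
Sum of its 45 digits: 180.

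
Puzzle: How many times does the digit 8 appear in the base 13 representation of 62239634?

1

62239634 in base 13 is CB824B2.
The digit 8 appears 1 time.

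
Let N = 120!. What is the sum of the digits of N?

120! = 6689502913449127057588118054090372586752746333138029810295671352301633557244962989366874165271984981308157637893214090552534408589408121859898481114389650005964960521256960000000000000000000000000000
Sum of its 199 digits: 783.

783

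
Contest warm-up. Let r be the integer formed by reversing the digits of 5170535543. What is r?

Reversing 5170535543 gives 3455350715.

3455350715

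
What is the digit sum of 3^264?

567

3^264 = 912034456046446591670769941126967809732389880154759674362919253085466672523897586208912607420113148072606337611541329196453281
Sum of its 126 digits: 567.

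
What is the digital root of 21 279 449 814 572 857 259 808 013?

4

2+1+2+7+9+4+4+9+8+1+4+5+7+2+8+5+7+2+5+9+8+0+8+0+1+3 = 121
1+2+1 = 4
(Equivalently, 21 279 449 814 572 857 259 808 013 mod 9 = 4.)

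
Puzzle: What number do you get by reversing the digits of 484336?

633484

Reversing 484336 gives 633484.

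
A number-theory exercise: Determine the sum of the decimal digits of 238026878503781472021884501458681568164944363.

201

2+3+8+0+2+6+8+7+8+5+0+3+7+8+1+4+7+2+0+2+1+8+8+4+5+0+1+4+5+8+6+8+1+5+6+8+1+6+4+9+4+4+3+6+3 = 201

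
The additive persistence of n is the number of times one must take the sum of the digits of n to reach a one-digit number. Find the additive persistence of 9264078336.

9264078336 → 48 → 12 → 3 (3 steps)

3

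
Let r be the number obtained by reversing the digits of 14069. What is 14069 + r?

Reverse of 14069 is 96041.
14069 + 96041 = 110110

110110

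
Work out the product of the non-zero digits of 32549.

3×2×5×4×9 = 1080

1080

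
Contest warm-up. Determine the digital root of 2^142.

7

The digital root of n equals n mod 9 (or 9 when 9 | n), so we need 2^142 mod 9.
2^142 ≡ 7 (mod 9), so the digital root is 7.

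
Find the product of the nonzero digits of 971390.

9×7×1×3×9 = 1701

1701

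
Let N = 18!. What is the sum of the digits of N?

18! = 6402373705728000
Sum of its 16 digits: 54.

54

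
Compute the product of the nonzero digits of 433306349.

4×3×3×3×6×3×4×9 = 69984

69984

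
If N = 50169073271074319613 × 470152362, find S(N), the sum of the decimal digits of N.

153

50169073271074319613 × 470152362 = 23587108297746657643594875906
Sum of its 29 digits: 153.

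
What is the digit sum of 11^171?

800

11^171 = 11971516324028181143971749701549704147559958845716404331377199160901758573318607430532788039815509058554517585620097499558227539322487495317494497222128083603693203327484577760211
Sum of its 179 digits: 800.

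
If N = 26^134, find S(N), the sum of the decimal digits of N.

847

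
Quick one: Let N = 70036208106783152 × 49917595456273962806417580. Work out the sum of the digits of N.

70036208106783152 × 49917595456273962806417580 = 3496039103565816347176337291736675020612160
Sum of its 43 digits: 174.

174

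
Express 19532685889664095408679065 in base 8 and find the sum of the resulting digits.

80

19532685889664095408679065 in base 8 is 10050152030277305216625164231.
Digit sum: 1+0+0+5+0+1+5+2+0+3+0+2+7+7+3+0+5+2+1+6+6+2+5+1+6+4+2+3+1 = 80.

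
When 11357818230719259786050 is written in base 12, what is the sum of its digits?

11357818230719259786050 in base 12 is 2B674066A4AB0ABB0A682.
Digit sum: 2+11+6+7+4+0+6+6+10+4+10+11+0+10+11+11+0+10+6+8+2 = 135.

135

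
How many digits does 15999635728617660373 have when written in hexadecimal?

15999635728617660373 in base 16 is DE0A1FECEBE75FD5, which has 16 digits.

16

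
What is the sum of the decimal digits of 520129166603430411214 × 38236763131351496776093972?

199

520129166603430411214 × 38236763131351496776093972 = 19888055741122628170845194389160132808666602008
Sum of its 47 digits: 199.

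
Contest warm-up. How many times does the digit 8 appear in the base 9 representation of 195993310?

195993310 in base 9 is 448714244.
The digit 8 appears 1 time.

1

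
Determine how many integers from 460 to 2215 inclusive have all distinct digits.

1008

The integers in [460, 2215] that have all distinct digits: 460, 461, 462, 463, 465, 467, …, 2197, 2198.
1008 qualify.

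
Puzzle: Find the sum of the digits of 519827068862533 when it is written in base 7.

49

519827068862533 in base 7 is 214331160234534205.
Digit sum: 2+1+4+3+3+1+1+6+0+2+3+4+5+3+4+2+0+5 = 49.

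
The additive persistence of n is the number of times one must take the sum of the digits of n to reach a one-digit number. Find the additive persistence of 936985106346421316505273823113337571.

2

936985106346421316505273823113337571 → 143 → 8 (2 steps)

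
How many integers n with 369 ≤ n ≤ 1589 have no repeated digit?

730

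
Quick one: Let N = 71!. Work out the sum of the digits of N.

423

71! = 850478588567862317521167644239926010288584608120796235886430763388588680378079017697280000000000000000
Sum of its 102 digits: 423.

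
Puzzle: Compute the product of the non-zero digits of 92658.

9×2×6×5×8 = 4320

4320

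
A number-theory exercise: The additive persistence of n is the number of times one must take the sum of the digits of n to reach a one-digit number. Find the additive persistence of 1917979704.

2

1917979704 → 54 → 9 (2 steps)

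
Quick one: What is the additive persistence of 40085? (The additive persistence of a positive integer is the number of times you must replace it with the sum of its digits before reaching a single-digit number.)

40085 → 17 → 8 (2 steps)

2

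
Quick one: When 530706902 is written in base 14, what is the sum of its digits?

50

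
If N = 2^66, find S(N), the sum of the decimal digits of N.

109

2^66 = 73786976294838206464
Sum of its 20 digits: 109.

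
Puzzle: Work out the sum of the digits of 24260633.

2+4+2+6+0+6+3+3 = 26

26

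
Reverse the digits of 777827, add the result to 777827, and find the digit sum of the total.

22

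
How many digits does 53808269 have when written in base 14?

7

53808269 in base 14 is 72095DB, which has 7 digits.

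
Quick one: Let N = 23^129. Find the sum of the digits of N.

23^129 = 46014090918489079891353709935215457573732838899984914597517663648396755265936471662913864204117975946258171512598451129072162163264819079957320449939857150752840874855389527063
Sum of its 176 digits: 863.

863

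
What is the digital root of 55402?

7

5+5+4+0+2 = 16
1+6 = 7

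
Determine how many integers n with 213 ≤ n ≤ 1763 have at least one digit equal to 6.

The integers in [213, 1763] that have at least one digit equal to 6: 216, 226, 236, 246, 256, 260, …, 1762, 1763.
456 qualify.

456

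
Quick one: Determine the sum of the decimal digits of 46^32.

46^32 = 161529040680870074100680119806799048214504294859145216
Sum of its 54 digits: 217.

217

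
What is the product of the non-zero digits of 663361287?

6×6×3×3×6×1×2×8×7 = 217728

217728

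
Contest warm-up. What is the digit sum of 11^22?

97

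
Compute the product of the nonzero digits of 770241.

392

7×7×2×4×1 = 392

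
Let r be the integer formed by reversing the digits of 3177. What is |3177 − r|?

4536

Reverse of 3177 is 7713.
|3177 − 7713| = 4536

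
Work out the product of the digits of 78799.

7×8×7×9×9 = 31752

31752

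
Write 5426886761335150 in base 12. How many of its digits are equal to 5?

5426886761335150 in base 12 is 4287B30180652BA.
The digit 5 appears 1 time.

1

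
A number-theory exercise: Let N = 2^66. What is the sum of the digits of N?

109

2^66 = 73786976294838206464
Sum of its 20 digits: 109.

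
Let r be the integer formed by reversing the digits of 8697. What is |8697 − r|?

729

Reverse of 8697 is 7968.
|8697 − 7968| = 729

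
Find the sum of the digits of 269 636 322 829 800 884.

86

2+6+9+6+3+6+3+2+2+8+2+9+8+0+0+8+8+4 = 86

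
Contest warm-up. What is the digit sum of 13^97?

472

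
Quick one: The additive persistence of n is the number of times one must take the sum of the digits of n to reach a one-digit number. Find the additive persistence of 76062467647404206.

76062467647404206 → 71 → 8 (2 steps)

2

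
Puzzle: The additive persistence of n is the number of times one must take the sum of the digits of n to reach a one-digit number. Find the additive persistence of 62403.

2

62403 → 15 → 6 (2 steps)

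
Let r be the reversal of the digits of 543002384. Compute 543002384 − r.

Reverse of 543002384 is 483200345.
543002384 − 483200345 = 59802039

59802039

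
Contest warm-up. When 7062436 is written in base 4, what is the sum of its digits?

7062436 in base 4 is 122330032210.
Digit sum: 1+2+2+3+3+0+0+3+2+2+1+0 = 19.

19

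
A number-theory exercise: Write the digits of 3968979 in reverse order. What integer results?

Reversing 3968979 gives 9798693.

9798693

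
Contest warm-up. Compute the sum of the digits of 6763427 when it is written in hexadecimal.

6763427 in base 16 is 6733A3.
Digit sum: 6+7+3+3+10+3 = 32.

32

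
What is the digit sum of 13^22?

13^22 = 3211838877954855105157369
Sum of its 25 digits: 121.

121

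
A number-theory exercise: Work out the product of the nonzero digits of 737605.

7×3×7×6×5 = 4410

4410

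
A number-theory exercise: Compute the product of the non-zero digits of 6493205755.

6×4×9×3×2×5×7×5×5 = 1134000

1134000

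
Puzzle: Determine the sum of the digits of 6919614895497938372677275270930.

6+9+1+9+6+1+4+8+9+5+4+9+7+9+3+8+3+7+2+6+7+7+2+7+5+2+7+0+9+3+0 = 165

165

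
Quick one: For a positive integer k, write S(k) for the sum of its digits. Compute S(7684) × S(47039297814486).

S(7684) = 7+6+8+4 = 25.
S(47039297814486) = 4+7+0+3+9+2+9+7+8+1+4+4+8+6 = 72.
25 · 72 = 1800.

1800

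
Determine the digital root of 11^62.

4

The digital root of n equals n mod 9 (or 9 when 9 | n), so we need 11^62 mod 9.
11^62 ≡ 4 (mod 9), so the digital root is 4.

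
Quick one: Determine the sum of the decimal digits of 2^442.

610

2^442 = 11356855067118857664833184498250070849275646260739344691898284362197488876771842551971735167402555711886914400097909030211478150447104
Sum of its 134 digits: 610.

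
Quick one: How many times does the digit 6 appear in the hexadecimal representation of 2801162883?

2801162883 in base 16 is A6F65A83.
The digit 6 appears 2 times.

2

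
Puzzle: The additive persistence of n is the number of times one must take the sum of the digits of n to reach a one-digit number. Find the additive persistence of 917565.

917565 → 33 → 6 (2 steps)

2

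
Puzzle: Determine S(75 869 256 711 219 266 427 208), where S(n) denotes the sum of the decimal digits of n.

106

7+5+8+6+9+2+5+6+7+1+1+2+1+9+2+6+6+4+2+7+2+0+8 = 106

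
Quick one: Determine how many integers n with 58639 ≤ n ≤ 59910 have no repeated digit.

The integers in [58639, 59910] that have no repeated digit: 58639, 58640, 58641, 58642, 58643, 58647, …, 59874, 59876.
439 qualify.

439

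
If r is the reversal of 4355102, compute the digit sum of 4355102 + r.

Reversal of 4355102 is 2015534; 4355102 + 2015534 = 6370636.
Digit sum of 6370636: 6+3+7+0+6+3+6 = 31.

31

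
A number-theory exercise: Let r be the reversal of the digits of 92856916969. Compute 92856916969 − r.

-4105048860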